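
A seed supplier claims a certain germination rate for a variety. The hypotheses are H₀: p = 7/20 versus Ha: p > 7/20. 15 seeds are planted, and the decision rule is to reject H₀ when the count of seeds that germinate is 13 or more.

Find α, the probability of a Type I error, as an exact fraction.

1856296550387713/32768000000000000000

α = P(reject H₀ | H₀ true) = P(Y ≥ 13 | p = 7/20), with Y ~ Binomial(15, 7/20).
Adding the binomial terms for j = 13 through 15 with p = 7/20 yields 1856296550387713/32768000000000000000.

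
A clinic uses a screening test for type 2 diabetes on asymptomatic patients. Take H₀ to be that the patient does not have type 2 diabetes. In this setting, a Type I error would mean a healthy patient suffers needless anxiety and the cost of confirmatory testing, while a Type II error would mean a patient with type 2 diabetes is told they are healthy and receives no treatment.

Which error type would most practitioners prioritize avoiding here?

Type II error

The Type II consequence (a patient with type 2 diabetes is told they are healthy and receives no treatment) is more severe than the Type I consequence (a healthy patient suffers needless anxiety and the cost of confirmatory testing).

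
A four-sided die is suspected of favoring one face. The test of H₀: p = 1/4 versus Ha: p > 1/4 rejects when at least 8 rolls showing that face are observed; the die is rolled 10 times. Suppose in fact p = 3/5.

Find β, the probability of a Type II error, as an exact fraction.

A Type II error is failing to reject when Ha holds: with p = 3/5, β = P(Y ≤ 7).
Summing C(10,j)·(3/5)^j·(2/5)^{10-j} for j = 0..7 gives 8131936/9765625.

8131936/9765625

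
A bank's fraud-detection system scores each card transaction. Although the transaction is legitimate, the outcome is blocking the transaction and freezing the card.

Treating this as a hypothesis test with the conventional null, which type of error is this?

Type I error

The null hypothesis here is that the transaction is legitimate.
'Blocking the transaction and freezing the card' corresponds to rejecting H₀.
H₀ was rejected but H₀ is true — a Type I error (false positive).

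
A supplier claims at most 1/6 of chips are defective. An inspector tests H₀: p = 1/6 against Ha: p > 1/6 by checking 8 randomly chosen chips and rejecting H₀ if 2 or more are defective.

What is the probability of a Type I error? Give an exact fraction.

663991/1679616

α = P(reject H₀ | H₀ true) = P(X ≥ 2 | p = 1/6), X ~ Binomial(8, 1/6).
α = 1 − P(X ≤ 1) = 1 − 1015625/1679616 = 663991/1679616.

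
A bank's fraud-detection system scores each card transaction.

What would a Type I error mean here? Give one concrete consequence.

With the conventional null hypothesis that the transaction is legitimate:
A Type I error is rejecting H₀ when H₀ is true.
Here that means blocking the transaction and freezing the card when actually the transaction is legitimate.

A Type I error would mean concluding that the transaction is fraudulent when in fact the transaction is legitimate. Consequence: a legitimate purchase is declined and the customer's card is frozen.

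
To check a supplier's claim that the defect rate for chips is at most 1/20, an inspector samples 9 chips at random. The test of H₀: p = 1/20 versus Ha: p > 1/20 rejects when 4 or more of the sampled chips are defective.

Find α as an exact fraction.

α = P(reject H₀ | H₀ true) = P(X ≥ 4 | p = 1/20), X ~ Binomial(9, 1/20).
α = 1 − P(X ≤ 3) = 1 − 127917750439/128000000000 = 82249561/128000000000.

82249561/128000000000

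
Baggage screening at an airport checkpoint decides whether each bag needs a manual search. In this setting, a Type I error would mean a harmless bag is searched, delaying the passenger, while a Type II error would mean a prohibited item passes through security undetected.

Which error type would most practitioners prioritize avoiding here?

The Type II consequence (a prohibited item passes through security undetected) is more severe than the Type I consequence (a harmless bag is searched, delaying the passenger).

Type II error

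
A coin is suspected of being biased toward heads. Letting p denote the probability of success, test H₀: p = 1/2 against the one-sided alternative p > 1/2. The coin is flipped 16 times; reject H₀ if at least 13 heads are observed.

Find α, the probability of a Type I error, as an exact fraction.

The Type I error probability is α = P(K ≥ 13) computed under H₀, where K ~ Binomial(16, 1/2).
Summing the upper tail: (560 + 120 + 16 + 1) / 2^16 = 697/65536.

697/65536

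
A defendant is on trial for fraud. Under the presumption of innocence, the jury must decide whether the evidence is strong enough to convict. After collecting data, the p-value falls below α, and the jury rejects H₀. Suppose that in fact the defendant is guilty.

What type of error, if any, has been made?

No error — this is a correct decision.

The conventional null hypothesis here is that the defendant is innocent.
The test rejected a false H₀ — the decision matches the true state.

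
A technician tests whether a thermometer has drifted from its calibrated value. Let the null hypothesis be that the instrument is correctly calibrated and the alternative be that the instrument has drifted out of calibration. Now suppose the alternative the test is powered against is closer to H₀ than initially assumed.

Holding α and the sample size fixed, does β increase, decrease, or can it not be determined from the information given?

A smaller departure from H₀ means the test statistic under Ha is distributed closer to where it would be under H₀; rejection becomes less likely.

It increases.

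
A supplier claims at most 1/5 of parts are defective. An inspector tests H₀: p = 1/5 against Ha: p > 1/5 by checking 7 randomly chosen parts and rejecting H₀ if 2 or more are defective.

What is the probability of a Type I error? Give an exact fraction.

33069/78125

Under H₀, Y ~ Binomial(7, 1/5); the Type I error rate is P(Y ≥ 2).
Via the complement, α = 1 − Σ_{j=0}^{1} C(7,j)(1/5)^j(4/5)^{7-j} = 33069/78125.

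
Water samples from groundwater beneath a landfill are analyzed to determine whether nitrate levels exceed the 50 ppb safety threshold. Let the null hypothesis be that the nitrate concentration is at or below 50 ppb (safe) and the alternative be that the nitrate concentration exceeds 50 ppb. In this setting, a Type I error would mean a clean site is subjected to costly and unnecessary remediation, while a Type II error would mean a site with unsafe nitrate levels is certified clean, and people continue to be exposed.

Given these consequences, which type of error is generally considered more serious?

The Type II consequence (a site with unsafe nitrate levels is certified clean, and people continue to be exposed) is more severe than the Type I consequence (a clean site is subjected to costly and unnecessary remediation).

Type II error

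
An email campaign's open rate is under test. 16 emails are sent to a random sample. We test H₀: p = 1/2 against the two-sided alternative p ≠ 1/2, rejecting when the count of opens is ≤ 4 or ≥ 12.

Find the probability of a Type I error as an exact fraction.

α = P(S ≤ 4 or S ≥ 12 | p = 1/2), S ~ Binomial(16, 1/2).
The two tails are symmetric, so α = 2·(1 + 16 + 120 + 560 + 1820)/2^16 = 5034/65536 = 2517/32768.

2517/32768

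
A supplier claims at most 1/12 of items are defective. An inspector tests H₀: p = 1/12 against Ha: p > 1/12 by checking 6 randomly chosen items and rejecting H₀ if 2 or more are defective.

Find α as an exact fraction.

α = P(reject H₀ | H₀ true) = P(K ≥ 2 | p = 1/12), K ~ Binomial(6, 1/12).
Computing the lower-tail complement: 1 − 2737867/2985984 = 248117/2985984.

248117/2985984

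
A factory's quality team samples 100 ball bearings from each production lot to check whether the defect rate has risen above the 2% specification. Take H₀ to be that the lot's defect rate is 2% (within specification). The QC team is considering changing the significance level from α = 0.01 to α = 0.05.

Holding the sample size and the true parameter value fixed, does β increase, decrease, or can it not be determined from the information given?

With a larger α the critical value moves toward the center, so more of the Ha sampling distribution lies in the rejection region.

It decreases.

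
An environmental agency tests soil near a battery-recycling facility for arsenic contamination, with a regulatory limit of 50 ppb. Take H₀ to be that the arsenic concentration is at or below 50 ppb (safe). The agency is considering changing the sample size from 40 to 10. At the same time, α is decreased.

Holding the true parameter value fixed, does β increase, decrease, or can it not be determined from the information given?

With less data the test statistic is noisier; under Ha, more outcomes land inside the acceptance region. Lowering α raises the bar for rejection; under Ha, the test now fails to reject on outcomes it previously would have rejected. Both changes push β in the same direction.

It increases.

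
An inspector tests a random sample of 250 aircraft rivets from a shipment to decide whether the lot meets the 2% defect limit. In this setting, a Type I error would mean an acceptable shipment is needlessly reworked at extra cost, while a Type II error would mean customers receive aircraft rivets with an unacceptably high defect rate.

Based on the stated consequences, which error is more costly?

The Type II consequence (customers receive aircraft rivets with an unacceptably high defect rate) is more severe than the Type I consequence (an acceptable shipment is needlessly reworked at extra cost).

Type II error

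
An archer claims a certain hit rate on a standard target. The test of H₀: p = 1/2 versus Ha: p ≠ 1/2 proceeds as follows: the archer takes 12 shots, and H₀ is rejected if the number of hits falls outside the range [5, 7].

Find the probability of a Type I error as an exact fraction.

397/1024

Under H₀, K ~ Binomial(12, 1/2); α is the probability of landing in either tail, P(K ≤ 4) + P(K ≥ 8).
The two tails are symmetric, so α = 2·(1 + 12 + 66 + 220 + 495)/2^12 = 1588/4096 = 397/1024.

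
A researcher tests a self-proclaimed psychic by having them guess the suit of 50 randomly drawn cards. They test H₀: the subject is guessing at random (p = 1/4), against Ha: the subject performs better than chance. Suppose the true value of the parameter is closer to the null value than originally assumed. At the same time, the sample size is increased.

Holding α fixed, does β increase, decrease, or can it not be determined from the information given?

Cannot be determined from the information given.

The first change alone would make β increase; the second alone would make β decrease. Which effect dominates depends on the magnitudes, which are not given.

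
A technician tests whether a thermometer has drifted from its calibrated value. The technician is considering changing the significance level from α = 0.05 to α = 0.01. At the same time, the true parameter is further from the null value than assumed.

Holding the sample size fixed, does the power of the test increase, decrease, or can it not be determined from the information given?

The first change alone would make β increase; the second alone would make β decrease. Which effect dominates depends on the magnitudes, which are not given.
Since power = 1 − β, the effect on power is likewise indeterminate.

Cannot be determined from the information given.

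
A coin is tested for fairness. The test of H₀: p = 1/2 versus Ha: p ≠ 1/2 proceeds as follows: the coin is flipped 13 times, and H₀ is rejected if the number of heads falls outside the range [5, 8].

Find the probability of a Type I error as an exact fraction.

1093/4096

The significance level is the null-hypothesis probability of the rejection region {≤4} ∪ {≥9}.
By symmetry, α = 2·P(Y ≤ 4) = 2·(1 + 13 + 78 + 286 + 715)/8192 = 2186/8192 = 1093/4096.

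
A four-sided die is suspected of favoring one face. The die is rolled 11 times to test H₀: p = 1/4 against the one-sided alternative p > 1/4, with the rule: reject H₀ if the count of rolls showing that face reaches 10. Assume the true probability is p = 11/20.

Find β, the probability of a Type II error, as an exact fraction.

β = P(fail to reject H₀ | Ha true) = P(S ≤ 9 | p = 11/20), S ~ Binomial(11, 11/20).
Equivalently, β = 1 − P(S ≥ 10) = 20194688329389/20480000000000.

20194688329389/20480000000000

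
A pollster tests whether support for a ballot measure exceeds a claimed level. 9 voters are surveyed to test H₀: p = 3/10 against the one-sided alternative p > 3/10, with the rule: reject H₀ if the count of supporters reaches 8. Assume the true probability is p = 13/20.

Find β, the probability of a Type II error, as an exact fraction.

112501116301/128000000000

A Type II error is failing to reject when Ha holds: with p = 13/20, β = P(X ≤ 7).
Summing C(9,j)·(13/20)^j·(7/20)^{9-j} for j = 0..7 gives 112501116301/128000000000.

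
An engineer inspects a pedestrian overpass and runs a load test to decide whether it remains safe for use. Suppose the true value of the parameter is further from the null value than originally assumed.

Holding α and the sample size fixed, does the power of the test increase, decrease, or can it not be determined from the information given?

It increases.

A larger true effect moves the Ha sampling distribution further from the H₀ critical value, making rejection more likely when Ha is true.
Since power = 1 − β and β decreases, power increases.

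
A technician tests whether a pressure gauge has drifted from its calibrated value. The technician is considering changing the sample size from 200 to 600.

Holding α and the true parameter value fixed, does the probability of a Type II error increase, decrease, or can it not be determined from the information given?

It decreases.

A larger sample reduces the standard error, pulling the sampling distribution under Ha further from the non-rejection region.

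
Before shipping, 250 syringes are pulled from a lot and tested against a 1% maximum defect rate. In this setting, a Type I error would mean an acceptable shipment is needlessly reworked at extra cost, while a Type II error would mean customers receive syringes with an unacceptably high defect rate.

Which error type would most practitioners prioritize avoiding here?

Type II error

The Type II consequence (customers receive syringes with an unacceptably high defect rate) is more severe than the Type I consequence (an acceptable shipment is needlessly reworked at extra cost).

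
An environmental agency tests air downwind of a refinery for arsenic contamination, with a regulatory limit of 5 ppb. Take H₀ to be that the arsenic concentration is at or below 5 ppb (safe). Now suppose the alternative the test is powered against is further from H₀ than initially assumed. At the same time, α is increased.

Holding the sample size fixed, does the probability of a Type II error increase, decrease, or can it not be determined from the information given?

It decreases.

The further the true parameter sits from the null value, the more of the Ha sampling distribution falls in the rejection region. A larger α widens the rejection region, so when the alternative is true more outcomes lead to rejection — failing to reject becomes less likely. Both changes push β in the same direction.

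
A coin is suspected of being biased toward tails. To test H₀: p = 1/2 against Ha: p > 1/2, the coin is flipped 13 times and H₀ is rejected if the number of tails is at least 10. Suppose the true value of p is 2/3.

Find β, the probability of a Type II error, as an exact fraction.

Under the alternative p = 2/3, S ~ Binomial(13, 2/3); β is the probability the test does not reject, P(S < 10).
Adding the binomial probabilities P(S=0)+…+P(S=9) at p = 2/3 gives 1080275/1594323.

1080275/1594323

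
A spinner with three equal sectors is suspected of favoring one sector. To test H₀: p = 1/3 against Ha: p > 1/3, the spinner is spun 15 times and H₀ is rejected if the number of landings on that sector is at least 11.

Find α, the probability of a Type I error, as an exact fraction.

25931/14348907

α = P(reject H₀ | H₀ true) = P(S ≥ 11 | p = 1/3), with S ~ Binomial(15, 1/3).
P(S ≥ 11) = Σ_{j=11}^{15} C(15,j)·(1/3)^j·(2/3)^{15-j} = 25931/14348907.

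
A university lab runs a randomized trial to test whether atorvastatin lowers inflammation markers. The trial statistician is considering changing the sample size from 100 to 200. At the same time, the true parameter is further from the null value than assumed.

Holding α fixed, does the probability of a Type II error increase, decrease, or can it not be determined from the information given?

A larger sample reduces the standard error, pulling the sampling distribution under Ha further from the non-rejection region. A bigger departure from H₀ is easier for the test to detect, so it fails to reject less often. Both changes push β in the same direction.

It decreases.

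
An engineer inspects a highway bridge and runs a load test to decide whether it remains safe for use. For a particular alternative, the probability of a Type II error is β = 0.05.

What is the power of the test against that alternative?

Power = 1 − β = 1 − 0.05 = 0.95.

0.95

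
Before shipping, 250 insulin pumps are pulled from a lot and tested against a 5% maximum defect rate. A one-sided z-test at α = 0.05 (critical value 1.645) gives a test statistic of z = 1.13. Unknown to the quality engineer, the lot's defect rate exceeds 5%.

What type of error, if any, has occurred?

Type II error

The conventional null hypothesis is that the lot's defect rate is 5% (within specification).
Since z = 1.13 ≤ z* = 1.645, H₀ is not rejected.
H₀ is false (actually the lot's defect rate exceeds 5%).
Failing to reject a false H₀ is a Type II error.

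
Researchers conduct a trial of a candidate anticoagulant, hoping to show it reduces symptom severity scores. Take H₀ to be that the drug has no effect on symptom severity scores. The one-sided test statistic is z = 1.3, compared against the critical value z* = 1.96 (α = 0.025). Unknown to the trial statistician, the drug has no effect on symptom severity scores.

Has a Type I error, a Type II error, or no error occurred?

No error (correct decision).

Since z = 1.3 ≤ z* = 1.96, H₀ is not rejected.
H₀ is true (actually the drug has no effect on symptom severity scores).
The decision matches the true state — no error.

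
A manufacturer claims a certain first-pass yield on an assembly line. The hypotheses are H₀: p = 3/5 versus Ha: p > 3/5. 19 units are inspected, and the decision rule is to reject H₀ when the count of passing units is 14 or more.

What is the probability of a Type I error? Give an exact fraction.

3107499742269/19073486328125

α = P(reject H₀ | H₀ true) = P(Y ≥ 14 | p = 3/5), with Y ~ Binomial(19, 3/5).
Summing C(19,j)(3/5)^j(2/5)^{19−j} for j = 14,…,19 gives 3107499742269/19073486328125.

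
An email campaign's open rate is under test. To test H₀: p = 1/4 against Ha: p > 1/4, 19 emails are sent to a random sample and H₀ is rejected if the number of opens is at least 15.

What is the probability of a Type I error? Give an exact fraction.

85429/68719476736

α = P(reject H₀ | H₀ true) = P(Y ≥ 15 | p = 1/4), with Y ~ Binomial(19, 1/4).
Adding the binomial terms for j = 15 through 19 with p = 1/4 yields 85429/68719476736.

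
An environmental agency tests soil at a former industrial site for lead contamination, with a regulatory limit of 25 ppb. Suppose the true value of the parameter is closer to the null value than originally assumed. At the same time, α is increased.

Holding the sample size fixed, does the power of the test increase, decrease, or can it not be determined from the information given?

Cannot be determined from the information given.

The first change alone would make β increase; the second alone would make β decrease. Which effect dominates depends on the magnitudes, which are not given.
Since power = 1 − β, the effect on power is likewise indeterminate.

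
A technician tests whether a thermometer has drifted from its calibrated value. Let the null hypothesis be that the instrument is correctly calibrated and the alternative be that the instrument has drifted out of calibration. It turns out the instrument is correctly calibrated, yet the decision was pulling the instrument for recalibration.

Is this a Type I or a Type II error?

Type I error

'Pulling the instrument for recalibration' corresponds to rejecting H₀.
H₀ was rejected but H₀ is true — a Type I error (false positive).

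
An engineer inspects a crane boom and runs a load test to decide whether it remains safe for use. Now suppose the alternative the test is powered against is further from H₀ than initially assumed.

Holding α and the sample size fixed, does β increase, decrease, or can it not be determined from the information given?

The further the true parameter sits from the null value, the more of the Ha sampling distribution falls in the rejection region.

It decreases.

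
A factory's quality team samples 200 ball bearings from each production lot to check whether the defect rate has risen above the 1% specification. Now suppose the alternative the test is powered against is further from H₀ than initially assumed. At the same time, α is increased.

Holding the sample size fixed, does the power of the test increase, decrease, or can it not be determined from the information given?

It increases.

A bigger departure from H₀ is easier for the test to detect, so it fails to reject less often. Relaxing α lowers the evidence threshold; under Ha, outcomes that previously fell short now trigger rejection. Both changes push β in the same direction.
Since power = 1 − β and β decreases, power increases.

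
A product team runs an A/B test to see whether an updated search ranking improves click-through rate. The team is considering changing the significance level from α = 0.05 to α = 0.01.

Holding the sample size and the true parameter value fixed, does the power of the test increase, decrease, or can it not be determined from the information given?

Tightening α shrinks the rejection region. When Ha holds, fewer sample outcomes clear the stricter threshold, so more fall in the acceptance region.
Since power = 1 − β and β increases, power decreases.

It decreases.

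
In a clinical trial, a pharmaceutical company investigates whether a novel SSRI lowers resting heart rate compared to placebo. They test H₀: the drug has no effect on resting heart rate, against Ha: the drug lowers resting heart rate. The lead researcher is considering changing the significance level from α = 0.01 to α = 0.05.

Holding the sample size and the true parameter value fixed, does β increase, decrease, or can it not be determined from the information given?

It decreases.

With a larger α the critical value moves toward the center, so more of the Ha sampling distribution lies in the rejection region.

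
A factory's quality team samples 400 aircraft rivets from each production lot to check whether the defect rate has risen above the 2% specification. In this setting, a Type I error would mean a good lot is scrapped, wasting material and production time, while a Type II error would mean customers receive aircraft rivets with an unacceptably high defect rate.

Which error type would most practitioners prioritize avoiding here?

The Type II consequence (customers receive aircraft rivets with an unacceptably high defect rate) is more severe than the Type I consequence (a good lot is scrapped, wasting material and production time).

Type II error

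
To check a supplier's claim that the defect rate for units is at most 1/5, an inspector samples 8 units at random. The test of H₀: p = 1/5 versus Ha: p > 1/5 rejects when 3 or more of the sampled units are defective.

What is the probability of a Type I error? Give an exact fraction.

The significance level is the probability, assuming p = 1/5, of seeing 3 or more defectives in 8 draws.
α = 1 − P(Y ≤ 2) = 1 − 311296/390625 = 79329/390625.

79329/390625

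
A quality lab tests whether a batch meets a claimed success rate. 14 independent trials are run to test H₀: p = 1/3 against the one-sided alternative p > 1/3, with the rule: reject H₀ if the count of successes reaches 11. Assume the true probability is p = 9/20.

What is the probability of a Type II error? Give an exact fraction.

β = P(fail to reject H₀ | Ha true) = P(Y ≤ 10 | p = 9/20), Y ~ Binomial(14, 9/20).
Adding the binomial probabilities P(Y=0)+…+P(Y=10) at p = 9/20 gives 809836111480091663/819200000000000000.

809836111480091663/819200000000000000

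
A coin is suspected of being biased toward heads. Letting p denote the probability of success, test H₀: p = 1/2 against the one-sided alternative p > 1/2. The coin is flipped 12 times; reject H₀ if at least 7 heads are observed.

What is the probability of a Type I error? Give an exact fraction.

793/2048

Under H₀, X ~ Binomial(12, 1/2), and α = P(X ≥ 7).
Summing the upper tail: (792 + 495 + 220 + 66 + 12 + 1) / 2^12 = 1586/4096 = 793/2048.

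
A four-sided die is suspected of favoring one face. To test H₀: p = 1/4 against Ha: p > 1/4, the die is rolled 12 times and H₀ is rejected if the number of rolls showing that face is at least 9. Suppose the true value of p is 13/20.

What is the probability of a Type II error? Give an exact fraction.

β = P(fail to reject H₀ | Ha true) = P(Y ≤ 8 | p = 13/20), Y ~ Binomial(12, 13/20).
Adding the binomial probabilities P(Y=0)+…+P(Y=8) at p = 13/20 gives 535222111290433/819200000000000.

535222111290433/819200000000000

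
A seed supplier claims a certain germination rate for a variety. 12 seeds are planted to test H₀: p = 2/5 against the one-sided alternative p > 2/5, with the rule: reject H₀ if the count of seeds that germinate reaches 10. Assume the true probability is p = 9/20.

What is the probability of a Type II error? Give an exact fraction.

812745962073749/819200000000000

Under the alternative p = 9/20, K ~ Binomial(12, 9/20); β is the probability the test does not reject, P(K < 10).
Adding the binomial probabilities P(K=0)+…+P(K=9) at p = 9/20 gives 812745962073749/819200000000000.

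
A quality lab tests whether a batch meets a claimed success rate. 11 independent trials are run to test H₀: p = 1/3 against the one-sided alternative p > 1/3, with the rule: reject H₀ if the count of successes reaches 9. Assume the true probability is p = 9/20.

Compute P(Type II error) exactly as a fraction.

8070737386943/8192000000000

Under the alternative p = 9/20, S ~ Binomial(11, 9/20); β is the probability the test does not reject, P(S < 9).
Adding the binomial probabilities P(S=0)+…+P(S=8) at p = 9/20 gives 8070737386943/8192000000000.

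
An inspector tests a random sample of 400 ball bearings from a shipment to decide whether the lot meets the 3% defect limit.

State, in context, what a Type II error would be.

A Type II error would mean concluding that the lot's defect rate is 3% (within specification) (or at least failing to establish that the lot's defect rate exceeds 3%) when in fact the lot's defect rate exceeds 3%.

With the conventional null hypothesis that the lot's defect rate is 3% (within specification):
A Type II error is failing to reject H₀ when H₀ is false.
Here that means accepting the lot and shipping it when actually the lot's defect rate exceeds 3%.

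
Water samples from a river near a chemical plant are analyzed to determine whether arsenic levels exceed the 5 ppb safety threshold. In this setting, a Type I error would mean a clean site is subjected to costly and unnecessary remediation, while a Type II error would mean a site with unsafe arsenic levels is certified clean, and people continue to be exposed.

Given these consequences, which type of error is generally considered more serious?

The Type II consequence (a site with unsafe arsenic levels is certified clean, and people continue to be exposed) is more severe than the Type I consequence (a clean site is subjected to costly and unnecessary remediation).

Type II error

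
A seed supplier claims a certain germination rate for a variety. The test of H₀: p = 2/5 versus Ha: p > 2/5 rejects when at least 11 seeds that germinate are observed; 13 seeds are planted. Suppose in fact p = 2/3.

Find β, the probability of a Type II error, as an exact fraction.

50857/59049

β = P(fail to reject H₀ | Ha true) = P(Y ≤ 10 | p = 2/3), Y ~ Binomial(13, 2/3).
Adding the binomial probabilities P(Y=0)+…+P(Y=10) at p = 2/3 gives 50857/59049.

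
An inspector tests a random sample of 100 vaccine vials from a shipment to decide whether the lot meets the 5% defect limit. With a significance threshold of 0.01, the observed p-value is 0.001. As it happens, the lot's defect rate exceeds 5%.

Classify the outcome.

The conventional null hypothesis is that the lot's defect rate is 5% (within specification).
Since p = 0.001 < α = 0.01, H₀ is rejected.
H₀ is false (actually the lot's defect rate exceeds 5%).
The decision matches the true state — no error.

No error (correct decision).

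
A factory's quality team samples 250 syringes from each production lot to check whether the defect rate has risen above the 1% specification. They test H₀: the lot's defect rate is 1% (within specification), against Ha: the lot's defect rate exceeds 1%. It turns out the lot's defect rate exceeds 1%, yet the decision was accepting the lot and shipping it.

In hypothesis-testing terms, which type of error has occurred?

Type II error

'Accepting the lot and shipping it' corresponds to failing to reject H₀.
H₀ was not rejected but H₀ is false — a Type II error (false negative).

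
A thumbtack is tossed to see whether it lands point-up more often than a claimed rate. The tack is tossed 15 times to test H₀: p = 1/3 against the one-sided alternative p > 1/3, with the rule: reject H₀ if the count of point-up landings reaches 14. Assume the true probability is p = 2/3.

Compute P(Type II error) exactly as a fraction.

14070379/14348907

A Type II error is failing to reject when Ha holds: with p = 2/3, β = P(Y ≤ 13).
Summing C(15,j)·(2/3)^j·(1/3)^{15-j} for j = 0..13 gives 14070379/14348907.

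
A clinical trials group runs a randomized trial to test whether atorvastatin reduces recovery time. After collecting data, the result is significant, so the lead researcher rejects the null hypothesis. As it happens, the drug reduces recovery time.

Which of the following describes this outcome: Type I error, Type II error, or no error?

No error — this is a correct decision.

The conventional null hypothesis here is that the drug has no effect on recovery time.
The test rejected a false H₀ — the decision matches the true state.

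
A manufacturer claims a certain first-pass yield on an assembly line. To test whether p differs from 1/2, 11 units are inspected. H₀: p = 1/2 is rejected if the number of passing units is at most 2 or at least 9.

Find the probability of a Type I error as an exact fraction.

67/1024

Under H₀, K ~ Binomial(11, 1/2); α is the probability of landing in either tail, P(K ≤ 2) + P(K ≥ 9).
By symmetry, α = 2·P(K ≤ 2) = 2·(1 + 11 + 55)/2048 = 134/2048 = 67/1024.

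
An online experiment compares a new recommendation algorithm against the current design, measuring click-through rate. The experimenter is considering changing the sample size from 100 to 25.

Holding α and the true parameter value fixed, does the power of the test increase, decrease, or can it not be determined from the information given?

It decreases.

Reducing n widens both sampling distributions, so the test has less ability to distinguish Ha from H₀.
Since power = 1 − β and β increases, power decreases.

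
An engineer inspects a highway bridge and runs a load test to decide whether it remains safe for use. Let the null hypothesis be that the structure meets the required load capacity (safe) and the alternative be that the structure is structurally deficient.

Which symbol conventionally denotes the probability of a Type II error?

β

P(Type II error) = P(fail to reject H₀ | H₀ false) = β.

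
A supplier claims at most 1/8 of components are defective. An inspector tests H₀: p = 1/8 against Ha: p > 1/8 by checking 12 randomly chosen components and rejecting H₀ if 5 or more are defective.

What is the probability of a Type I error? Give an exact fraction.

The significance level is the probability, assuming p = 1/8, of seeing 5 or more defectives in 12 draws.
Computing the lower-tail complement: 1 − 33971972293/34359738368 = 387766075/34359738368.

387766075/34359738368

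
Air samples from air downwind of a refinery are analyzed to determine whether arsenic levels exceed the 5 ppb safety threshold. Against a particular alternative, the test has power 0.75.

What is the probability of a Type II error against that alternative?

Power = 1 − β, so β = 1 − 0.75 = 0.25.

0.25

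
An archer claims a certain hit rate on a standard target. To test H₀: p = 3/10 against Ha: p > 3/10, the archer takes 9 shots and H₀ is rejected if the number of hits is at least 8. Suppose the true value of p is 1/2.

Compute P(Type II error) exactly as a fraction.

β = P(fail to reject H₀ | Ha true) = P(K ≤ 7 | p = 1/2), K ~ Binomial(9, 1/2).
Equivalently, β = 1 − P(K ≥ 8) = 251/256.

251/256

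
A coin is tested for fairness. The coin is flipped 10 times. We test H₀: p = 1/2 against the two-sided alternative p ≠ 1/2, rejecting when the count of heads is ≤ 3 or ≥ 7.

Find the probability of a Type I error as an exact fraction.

11/32

The significance level is the null-hypothesis probability of the rejection region {≤3} ∪ {≥7}.
The two tails are symmetric, so α = 2·(1 + 10 + 45 + 120)/2^10 = 352/1024 = 11/32.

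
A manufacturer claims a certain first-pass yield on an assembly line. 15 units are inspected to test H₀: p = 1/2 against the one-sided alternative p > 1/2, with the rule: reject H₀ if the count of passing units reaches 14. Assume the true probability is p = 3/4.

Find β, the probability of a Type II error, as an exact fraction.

β = P(fail to reject H₀ | Ha true) = P(S ≤ 13 | p = 3/4), S ~ Binomial(15, 3/4).
Adding the binomial probabilities P(S=0)+…+P(S=13) at p = 3/4 gives 493824191/536870912.

493824191/536870912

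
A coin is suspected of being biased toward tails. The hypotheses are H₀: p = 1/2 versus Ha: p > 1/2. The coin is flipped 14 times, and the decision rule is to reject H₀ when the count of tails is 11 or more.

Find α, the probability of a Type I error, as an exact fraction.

α = P(reject H₀ | H₀ true) = P(Y ≥ 11 | p = 1/2), with Y ~ Binomial(14, 1/2).
Summing the upper tail: (364 + 91 + 14 + 1) / 2^14 = 470/16384 = 235/8192.

235/8192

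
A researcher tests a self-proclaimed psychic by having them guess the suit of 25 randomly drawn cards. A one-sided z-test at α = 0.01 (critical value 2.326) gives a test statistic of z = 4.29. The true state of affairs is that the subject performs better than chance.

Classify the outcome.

The conventional null hypothesis is that the subject is guessing at random (p = 1/4).
Since z = 4.29 > z* = 2.326, H₀ is rejected.
H₀ is false (actually the subject performs better than chance).
The decision matches the true state — no error.

No error (correct decision).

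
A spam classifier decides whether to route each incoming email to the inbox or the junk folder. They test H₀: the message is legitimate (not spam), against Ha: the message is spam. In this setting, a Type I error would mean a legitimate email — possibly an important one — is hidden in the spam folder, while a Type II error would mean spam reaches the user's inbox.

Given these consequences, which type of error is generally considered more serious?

The Type I consequence (a legitimate email — possibly an important one — is hidden in the spam folder) is more severe than the Type II consequence (spam reaches the user's inbox).

Type I error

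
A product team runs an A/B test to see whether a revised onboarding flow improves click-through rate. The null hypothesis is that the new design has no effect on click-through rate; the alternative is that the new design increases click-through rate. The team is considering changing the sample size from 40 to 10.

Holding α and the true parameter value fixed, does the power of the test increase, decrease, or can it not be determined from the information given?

Reducing n widens both sampling distributions, so the test has less ability to distinguish Ha from H₀.
Since power = 1 − β and β increases, power decreases.

It decreases.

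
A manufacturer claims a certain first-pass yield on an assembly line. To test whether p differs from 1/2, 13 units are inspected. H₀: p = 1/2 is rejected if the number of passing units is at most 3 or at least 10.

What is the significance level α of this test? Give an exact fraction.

Under H₀, X ~ Binomial(13, 1/2); α is the probability of landing in either tail, P(X ≤ 3) + P(X ≥ 10).
Each tail has probability (1 + 13 + 78 + 286)/8192; doubling gives α = 756/8192 = 189/2048.

189/2048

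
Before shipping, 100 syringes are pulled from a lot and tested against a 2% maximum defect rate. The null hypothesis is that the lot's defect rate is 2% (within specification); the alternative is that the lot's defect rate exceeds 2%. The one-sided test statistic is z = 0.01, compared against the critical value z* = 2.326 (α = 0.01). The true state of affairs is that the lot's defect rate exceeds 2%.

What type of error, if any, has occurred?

Since z = 0.01 ≤ z* = 2.326, H₀ is not rejected.
H₀ is false (actually the lot's defect rate exceeds 2%).
Failing to reject a false H₀ is a Type II error.

Type II error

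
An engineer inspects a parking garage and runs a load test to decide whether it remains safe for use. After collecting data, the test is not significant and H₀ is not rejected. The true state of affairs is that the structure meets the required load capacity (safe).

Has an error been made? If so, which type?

The conventional null hypothesis here is that the structure meets the required load capacity (safe).
The test retained a true H₀ — the decision matches the true state.

Neither — the decision is correct.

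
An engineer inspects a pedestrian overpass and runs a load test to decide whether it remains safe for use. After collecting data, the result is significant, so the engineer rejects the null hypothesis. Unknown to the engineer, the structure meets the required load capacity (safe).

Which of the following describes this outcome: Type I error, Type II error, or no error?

The conventional null hypothesis here is that the structure meets the required load capacity (safe).
H₀ was rejected, but H₀ is actually true.
Rejecting a true null hypothesis is a Type I error (false positive).

Type I error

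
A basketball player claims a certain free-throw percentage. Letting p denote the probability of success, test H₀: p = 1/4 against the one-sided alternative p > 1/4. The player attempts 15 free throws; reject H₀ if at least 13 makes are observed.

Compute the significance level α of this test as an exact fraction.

991/1073741824

α = P(reject H₀ | H₀ true) = P(K ≥ 13 | p = 1/4), with K ~ Binomial(15, 1/4).
P(K ≥ 13) = Σ_{j=13}^{15} C(15,j)·(1/4)^j·(3/4)^{15-j} = 991/1073741824.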